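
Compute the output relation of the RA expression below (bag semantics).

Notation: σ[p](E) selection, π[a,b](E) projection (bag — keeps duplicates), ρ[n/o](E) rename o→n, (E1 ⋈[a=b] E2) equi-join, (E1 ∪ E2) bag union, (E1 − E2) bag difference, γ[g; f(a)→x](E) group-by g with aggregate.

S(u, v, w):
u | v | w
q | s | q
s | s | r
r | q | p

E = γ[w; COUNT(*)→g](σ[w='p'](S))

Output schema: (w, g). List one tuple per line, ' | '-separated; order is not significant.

Row counts bottom-up:
  S → 3
  σ[w='p'](S) → 1
  γ[w; COUNT(*)→g](σ[w='p'](S)) → 1

== RESULT ==
w | g
p | 1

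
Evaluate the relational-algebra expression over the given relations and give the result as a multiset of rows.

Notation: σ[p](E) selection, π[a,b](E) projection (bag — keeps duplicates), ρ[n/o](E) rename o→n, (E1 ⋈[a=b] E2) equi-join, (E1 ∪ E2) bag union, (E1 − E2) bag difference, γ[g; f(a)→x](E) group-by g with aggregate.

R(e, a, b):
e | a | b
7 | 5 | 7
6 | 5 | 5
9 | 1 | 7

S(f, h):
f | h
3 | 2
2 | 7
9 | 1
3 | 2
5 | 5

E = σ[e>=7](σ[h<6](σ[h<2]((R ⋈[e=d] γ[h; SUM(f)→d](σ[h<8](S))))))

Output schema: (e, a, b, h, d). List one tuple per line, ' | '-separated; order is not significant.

Subexpression sizes:
  R → 3
  S → 5
  σ[h<8](S) → 5
  γ[h; SUM(f)→d](σ[h<8](S)) → 4
  (R ⋈[e=d] γ[h; SUM(f)→d](σ[h<8](S))) → 2
  σ[h<2]((R ⋈[e=d] γ[h; SUM(f)→d](σ[h<8](S)))) → 1
  σ[h<6](σ[h<2]((R ⋈[e=d] γ[h; SUM(f)→d](σ[h<8](S))))) → 1
  σ[e>=7](σ[h<6](σ[h<2]((R ⋈[e=d] γ[h; SUM(f)→d](σ[h<8](S)))))) → 1

== RESULT ==
e | a | b | h | d
9 | 1 | 7 | 1 | 9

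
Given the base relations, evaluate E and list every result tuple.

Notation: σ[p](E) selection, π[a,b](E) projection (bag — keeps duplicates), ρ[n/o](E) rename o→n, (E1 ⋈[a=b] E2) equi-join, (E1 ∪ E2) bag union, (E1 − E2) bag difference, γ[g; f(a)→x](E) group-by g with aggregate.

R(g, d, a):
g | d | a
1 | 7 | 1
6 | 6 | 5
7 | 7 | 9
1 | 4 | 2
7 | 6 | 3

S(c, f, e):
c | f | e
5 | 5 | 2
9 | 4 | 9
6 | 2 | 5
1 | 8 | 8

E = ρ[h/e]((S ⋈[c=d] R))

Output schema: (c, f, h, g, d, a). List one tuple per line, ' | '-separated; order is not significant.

Per-node cardinality:
  S → 4
  R → 5
  (S ⋈[c=d] R) → 2
  ρ[h/e]((S ⋈[c=d] R)) → 2

== RESULT ==
c | f | h | g | d | a
6 | 2 | 5 | 6 | 6 | 5
6 | 2 | 5 | 7 | 6 | 3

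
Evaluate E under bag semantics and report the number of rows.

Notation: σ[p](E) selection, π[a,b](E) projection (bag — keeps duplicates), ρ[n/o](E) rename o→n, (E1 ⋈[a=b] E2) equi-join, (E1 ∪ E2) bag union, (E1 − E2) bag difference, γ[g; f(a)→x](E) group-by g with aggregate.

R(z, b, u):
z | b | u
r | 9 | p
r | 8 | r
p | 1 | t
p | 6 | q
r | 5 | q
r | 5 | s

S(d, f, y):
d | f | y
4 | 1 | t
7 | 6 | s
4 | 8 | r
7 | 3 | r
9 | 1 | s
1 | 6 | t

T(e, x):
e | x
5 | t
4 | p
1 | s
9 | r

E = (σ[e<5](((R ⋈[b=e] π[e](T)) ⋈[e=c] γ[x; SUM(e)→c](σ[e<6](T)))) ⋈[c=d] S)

Subexpression sizes:
  R → 6
  T → 4
  π[e](T) → 4
  (R ⋈[b=e] π[e](T)) → 4
  T → 4
  σ[e<6](T) → 3
  γ[x; SUM(e)→c](σ[e<6](T)) → 3
  ((R ⋈[b=e] π[e](T)) ⋈[e=c] γ[x; SUM(e)→c](σ[e<6](T))) → 3
  σ[e<5](((R ⋈[b=e] π[e](T)) ⋈[e=c] γ[x; SUM(e)→c](σ[e<6](T)))) → 1
  S → 6
  (σ[e<5](((R ⋈[b=e] π[e](T)) ⋈[e=c] γ[x; SUM(e)→c](σ[e<6](T)))) ⋈[c=d] S) → 1

|E| = 1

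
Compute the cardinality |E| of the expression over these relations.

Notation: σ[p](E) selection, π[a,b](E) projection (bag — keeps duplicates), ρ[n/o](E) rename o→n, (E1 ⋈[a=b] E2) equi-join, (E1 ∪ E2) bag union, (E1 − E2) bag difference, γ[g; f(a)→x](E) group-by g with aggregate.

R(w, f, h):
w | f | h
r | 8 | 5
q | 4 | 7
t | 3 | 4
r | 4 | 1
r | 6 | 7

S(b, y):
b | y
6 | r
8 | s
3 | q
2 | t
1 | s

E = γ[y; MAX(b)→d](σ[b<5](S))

Subexpression sizes:
  S → 5
  σ[b<5](S) → 3
  γ[y; MAX(b)→d](σ[b<5](S)) → 3

|E| = 3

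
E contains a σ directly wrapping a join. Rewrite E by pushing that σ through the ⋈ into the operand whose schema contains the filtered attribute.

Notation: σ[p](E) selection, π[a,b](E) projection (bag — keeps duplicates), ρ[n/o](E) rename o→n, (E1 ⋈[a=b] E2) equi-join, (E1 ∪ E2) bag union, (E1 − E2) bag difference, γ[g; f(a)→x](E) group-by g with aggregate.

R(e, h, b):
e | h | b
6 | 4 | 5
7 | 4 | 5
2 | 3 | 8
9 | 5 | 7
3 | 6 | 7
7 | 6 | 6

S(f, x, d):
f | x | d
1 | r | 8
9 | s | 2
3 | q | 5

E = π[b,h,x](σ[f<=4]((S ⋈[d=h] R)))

σ filters on f, owned by the left side.
E' = π[b,h,x]((σ[f<=4](S) ⋈[d=h] R))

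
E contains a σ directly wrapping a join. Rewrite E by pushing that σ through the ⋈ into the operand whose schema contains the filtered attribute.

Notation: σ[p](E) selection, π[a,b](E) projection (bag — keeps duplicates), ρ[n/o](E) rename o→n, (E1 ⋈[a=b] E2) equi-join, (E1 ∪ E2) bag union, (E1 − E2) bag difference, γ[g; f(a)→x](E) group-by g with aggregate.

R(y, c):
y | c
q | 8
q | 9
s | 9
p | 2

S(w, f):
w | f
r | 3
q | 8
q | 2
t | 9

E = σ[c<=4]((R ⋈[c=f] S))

σ filters on c, owned by the left side.
E' = (σ[c<=4](R) ⋈[c=f] S)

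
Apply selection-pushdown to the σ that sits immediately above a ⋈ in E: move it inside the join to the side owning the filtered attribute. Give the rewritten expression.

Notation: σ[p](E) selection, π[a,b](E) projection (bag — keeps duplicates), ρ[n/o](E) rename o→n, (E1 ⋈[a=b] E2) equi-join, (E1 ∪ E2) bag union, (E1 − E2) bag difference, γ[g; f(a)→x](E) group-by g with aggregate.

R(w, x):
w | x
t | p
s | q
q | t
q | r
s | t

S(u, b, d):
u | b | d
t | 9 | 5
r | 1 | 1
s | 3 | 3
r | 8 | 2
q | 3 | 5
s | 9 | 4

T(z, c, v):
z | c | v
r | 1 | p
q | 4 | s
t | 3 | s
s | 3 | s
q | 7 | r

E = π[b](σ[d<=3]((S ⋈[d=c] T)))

σ filters on d, owned by the left side.
E' = π[b]((σ[d<=3](S) ⋈[d=c] T))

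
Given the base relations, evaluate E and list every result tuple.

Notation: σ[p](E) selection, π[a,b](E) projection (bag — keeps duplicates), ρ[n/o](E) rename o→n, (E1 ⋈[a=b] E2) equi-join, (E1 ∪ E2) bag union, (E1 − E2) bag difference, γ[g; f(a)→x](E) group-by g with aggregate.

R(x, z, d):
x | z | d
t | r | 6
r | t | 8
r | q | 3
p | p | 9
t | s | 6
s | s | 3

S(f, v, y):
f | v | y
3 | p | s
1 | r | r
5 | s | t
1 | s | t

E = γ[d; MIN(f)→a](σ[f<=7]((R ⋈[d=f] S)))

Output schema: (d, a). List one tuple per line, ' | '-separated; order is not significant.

Row counts bottom-up:
  R → 6
  S → 4
  (R ⋈[d=f] S) → 2
  σ[f<=7]((R ⋈[d=f] S)) → 2
  γ[d; MIN(f)→a](σ[f<=7]((R ⋈[d=f] S))) → 1

== RESULT ==
d | a
3 | 3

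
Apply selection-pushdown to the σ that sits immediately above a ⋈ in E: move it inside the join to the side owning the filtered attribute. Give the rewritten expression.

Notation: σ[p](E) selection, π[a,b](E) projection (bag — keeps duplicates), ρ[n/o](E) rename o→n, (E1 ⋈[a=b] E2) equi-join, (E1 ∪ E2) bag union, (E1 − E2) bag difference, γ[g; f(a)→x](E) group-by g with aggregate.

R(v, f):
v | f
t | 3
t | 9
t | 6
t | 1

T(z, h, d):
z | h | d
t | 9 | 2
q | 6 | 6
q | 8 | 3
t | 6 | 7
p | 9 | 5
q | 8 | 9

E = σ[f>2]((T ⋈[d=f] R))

σ filters on f, owned by the right side.
E' = (T ⋈[d=f] σ[f>2](R))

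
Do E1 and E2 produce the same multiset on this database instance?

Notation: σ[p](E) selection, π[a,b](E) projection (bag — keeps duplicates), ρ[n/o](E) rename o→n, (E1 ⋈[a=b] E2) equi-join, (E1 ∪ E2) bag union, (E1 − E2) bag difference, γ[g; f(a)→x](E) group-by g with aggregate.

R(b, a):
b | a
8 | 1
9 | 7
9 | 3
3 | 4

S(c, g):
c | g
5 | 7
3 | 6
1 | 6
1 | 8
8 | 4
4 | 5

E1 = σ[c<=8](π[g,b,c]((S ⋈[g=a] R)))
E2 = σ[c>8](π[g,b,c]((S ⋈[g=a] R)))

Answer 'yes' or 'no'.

E1 per-node cardinality:
  S → 6
  R → 4
  (S ⋈[g=a] R) → 2
  π[g,b,c]((S ⋈[g=a] R)) → 2
  σ[c<=8](π[g,b,c]((S ⋈[g=a] R))) → 2
E2 per-node cardinality:
  S → 6
  R → 4
  (S ⋈[g=a] R) → 2
  π[g,b,c]((S ⋈[g=a] R)) → 2
  σ[c>8](π[g,b,c]((S ⋈[g=a] R))) → 0

E1 result:
g | b | c
4 | 3 | 8
7 | 9 | 5
E2 result:
g | b | c
(0 rows)
Witness: (4, 3, 8) appears 1× in E1 but 0× in E2.

no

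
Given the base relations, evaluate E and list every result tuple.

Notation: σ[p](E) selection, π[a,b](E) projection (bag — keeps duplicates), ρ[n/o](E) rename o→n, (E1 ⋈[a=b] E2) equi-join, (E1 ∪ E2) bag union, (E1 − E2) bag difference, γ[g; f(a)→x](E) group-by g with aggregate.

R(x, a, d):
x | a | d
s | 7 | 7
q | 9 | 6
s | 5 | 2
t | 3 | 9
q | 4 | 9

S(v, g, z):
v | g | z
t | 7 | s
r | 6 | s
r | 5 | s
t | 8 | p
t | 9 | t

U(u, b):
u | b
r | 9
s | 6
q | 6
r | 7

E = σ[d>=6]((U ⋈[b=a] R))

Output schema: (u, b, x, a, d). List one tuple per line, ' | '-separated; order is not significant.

Stepwise |·|:
  U → 4
  R → 5
  (U ⋈[b=a] R) → 2
  σ[d>=6]((U ⋈[b=a] R)) → 2

== RESULT ==
u | b | x | a | d
r | 7 | s | 7 | 7
r | 9 | q | 9 | 6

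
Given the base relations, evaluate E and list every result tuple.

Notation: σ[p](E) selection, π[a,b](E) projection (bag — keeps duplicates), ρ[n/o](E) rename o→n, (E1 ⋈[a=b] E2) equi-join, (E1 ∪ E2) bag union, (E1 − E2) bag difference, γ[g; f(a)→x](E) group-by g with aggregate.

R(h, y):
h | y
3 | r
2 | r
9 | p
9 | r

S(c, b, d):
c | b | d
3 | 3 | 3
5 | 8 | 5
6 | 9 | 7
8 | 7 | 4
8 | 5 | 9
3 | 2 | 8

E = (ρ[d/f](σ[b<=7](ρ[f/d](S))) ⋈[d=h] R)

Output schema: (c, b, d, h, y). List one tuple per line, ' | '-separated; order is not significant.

Per-node cardinality:
  S → 6
  ρ[f/d](S) → 6
  σ[b<=7](ρ[f/d](S)) → 4
  ρ[d/f](σ[b<=7](ρ[f/d](S))) → 4
  R → 4
  (ρ[d/f](σ[b<=7](ρ[f/d](S))) ⋈[d=h] R) → 3

== RESULT ==
c | b | d | h | y
3 | 3 | 3 | 3 | r
8 | 5 | 9 | 9 | p
8 | 5 | 9 | 9 | r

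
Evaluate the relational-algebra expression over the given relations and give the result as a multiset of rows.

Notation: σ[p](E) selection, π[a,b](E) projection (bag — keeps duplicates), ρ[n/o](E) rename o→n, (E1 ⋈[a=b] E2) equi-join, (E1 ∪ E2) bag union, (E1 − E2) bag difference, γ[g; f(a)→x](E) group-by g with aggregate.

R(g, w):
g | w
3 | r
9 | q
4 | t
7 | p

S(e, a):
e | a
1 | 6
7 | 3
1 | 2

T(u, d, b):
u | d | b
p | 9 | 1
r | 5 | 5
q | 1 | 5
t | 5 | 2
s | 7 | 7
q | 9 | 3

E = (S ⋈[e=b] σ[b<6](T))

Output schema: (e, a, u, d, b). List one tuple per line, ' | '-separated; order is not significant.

Stepwise |·|:
  S → 3
  T → 6
  σ[b<6](T) → 5
  (S ⋈[e=b] σ[b<6](T)) → 2

== RESULT ==
e | a | u | d | b
1 | 2 | p | 9 | 1
1 | 6 | p | 9 | 1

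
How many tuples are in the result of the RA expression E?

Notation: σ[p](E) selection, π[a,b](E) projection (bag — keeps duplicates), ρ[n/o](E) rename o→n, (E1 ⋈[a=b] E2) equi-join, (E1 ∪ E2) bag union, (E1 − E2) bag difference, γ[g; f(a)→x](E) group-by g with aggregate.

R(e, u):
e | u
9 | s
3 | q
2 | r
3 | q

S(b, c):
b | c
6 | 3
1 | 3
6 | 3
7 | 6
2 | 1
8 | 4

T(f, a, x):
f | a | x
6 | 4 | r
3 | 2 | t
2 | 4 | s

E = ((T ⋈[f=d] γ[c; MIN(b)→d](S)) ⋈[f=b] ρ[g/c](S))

Subexpression sizes:
  T → 3
  S → 6
  γ[c; MIN(b)→d](S) → 4
  (T ⋈[f=d] γ[c; MIN(b)→d](S)) → 1
  S → 6
  ρ[g/c](S) → 6
  ((T ⋈[f=d] γ[c; MIN(b)→d](S)) ⋈[f=b] ρ[g/c](S)) → 1

|E| = 1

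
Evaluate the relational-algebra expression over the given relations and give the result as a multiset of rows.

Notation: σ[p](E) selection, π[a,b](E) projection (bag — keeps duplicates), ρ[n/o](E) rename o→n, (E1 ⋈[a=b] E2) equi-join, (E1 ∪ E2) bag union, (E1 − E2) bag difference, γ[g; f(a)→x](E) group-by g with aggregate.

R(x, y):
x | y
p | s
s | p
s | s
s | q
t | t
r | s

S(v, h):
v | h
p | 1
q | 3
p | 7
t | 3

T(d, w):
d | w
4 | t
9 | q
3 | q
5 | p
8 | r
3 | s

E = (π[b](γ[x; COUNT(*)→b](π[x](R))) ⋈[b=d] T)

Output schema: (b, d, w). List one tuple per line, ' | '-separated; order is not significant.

Row counts bottom-up:
  R → 6
  π[x](R) → 6
  γ[x; COUNT(*)→b](π[x](R)) → 4
  π[b](γ[x; COUNT(*)→b](π[x](R))) → 4
  T → 6
  (π[b](γ[x; COUNT(*)→b](π[x](R))) ⋈[b=d] T) → 2

== RESULT ==
b | d | w
3 | 3 | q
3 | 3 | s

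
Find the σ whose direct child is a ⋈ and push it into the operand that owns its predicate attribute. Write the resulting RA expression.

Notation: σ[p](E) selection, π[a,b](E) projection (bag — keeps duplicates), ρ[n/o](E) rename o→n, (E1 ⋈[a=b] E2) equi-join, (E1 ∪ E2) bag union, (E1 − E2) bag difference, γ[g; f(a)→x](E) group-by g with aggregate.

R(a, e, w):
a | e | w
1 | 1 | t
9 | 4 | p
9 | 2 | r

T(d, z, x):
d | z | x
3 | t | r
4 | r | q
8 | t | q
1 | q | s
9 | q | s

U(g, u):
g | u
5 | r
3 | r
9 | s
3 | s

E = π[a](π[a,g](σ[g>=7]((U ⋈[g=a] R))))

σ filters on g, owned by the left side.
E' = π[a](π[a,g]((σ[g>=7](U) ⋈[g=a] R)))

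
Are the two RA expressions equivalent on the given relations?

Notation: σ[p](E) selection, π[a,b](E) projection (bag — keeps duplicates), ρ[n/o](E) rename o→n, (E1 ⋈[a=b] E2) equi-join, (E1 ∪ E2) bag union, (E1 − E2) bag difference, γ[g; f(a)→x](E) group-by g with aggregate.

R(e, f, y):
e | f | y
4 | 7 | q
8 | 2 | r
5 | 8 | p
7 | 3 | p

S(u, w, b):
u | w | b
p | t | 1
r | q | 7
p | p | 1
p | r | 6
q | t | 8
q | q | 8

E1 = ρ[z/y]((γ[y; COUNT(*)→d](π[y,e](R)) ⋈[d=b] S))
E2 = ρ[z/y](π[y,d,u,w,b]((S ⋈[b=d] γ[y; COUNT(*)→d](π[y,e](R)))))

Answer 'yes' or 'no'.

E1 row counts bottom-up:
  R → 4
  π[y,e](R) → 4
  γ[y; COUNT(*)→d](π[y,e](R)) → 3
  S → 6
  (γ[y; COUNT(*)→d](π[y,e](R)) ⋈[d=b] S) → 4
  ρ[z/y]((γ[y; COUNT(*)→d](π[y,e](R)) ⋈[d=b] S)) → 4
E2 row counts bottom-up:
  S → 6
  R → 4
  π[y,e](R) → 4
  γ[y; COUNT(*)→d](π[y,e](R)) → 3
  (S ⋈[b=d] γ[y; COUNT(*)→d](π[y,e](R))) → 4
  π[y,d,u,w,b]((S ⋈[b=d] γ[y; COUNT(*)→d](π[y,e](R)))) → 4
  ρ[z/y](π[y,d,u,w,b]((S ⋈[b=d] γ[y; COUNT(*)→d](π[y,e](R))))) → 4

E1 and E2 produce the same multiset:
z | d | u | w | b
q | 1 | p | p | 1
q | 1 | p | t | 1
r | 1 | p | p | 1
r | 1 | p | t | 1

yes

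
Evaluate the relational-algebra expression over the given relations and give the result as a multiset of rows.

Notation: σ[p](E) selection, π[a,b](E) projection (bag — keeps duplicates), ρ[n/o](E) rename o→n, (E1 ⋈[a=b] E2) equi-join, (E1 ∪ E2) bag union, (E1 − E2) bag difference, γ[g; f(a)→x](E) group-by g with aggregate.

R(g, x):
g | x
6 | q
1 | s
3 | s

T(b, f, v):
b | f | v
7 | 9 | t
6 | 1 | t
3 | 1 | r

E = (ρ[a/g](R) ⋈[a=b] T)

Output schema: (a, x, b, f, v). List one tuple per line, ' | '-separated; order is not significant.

Stepwise |·|:
  R → 3
  ρ[a/g](R) → 3
  T → 3
  (ρ[a/g](R) ⋈[a=b] T) → 2

== RESULT ==
a | x | b | f | v
3 | s | 3 | 1 | r
6 | q | 6 | 1 | t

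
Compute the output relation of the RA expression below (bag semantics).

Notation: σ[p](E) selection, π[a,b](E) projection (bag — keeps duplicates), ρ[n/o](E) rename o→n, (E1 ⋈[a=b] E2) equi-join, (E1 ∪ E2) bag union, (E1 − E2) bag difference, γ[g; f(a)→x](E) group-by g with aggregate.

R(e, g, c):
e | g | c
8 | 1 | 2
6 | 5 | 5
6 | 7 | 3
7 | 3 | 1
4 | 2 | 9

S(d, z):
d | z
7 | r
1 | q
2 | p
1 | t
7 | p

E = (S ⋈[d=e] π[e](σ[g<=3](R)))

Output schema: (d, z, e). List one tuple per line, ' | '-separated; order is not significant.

Row counts bottom-up:
  S → 5
  R → 5
  σ[g<=3](R) → 3
  π[e](σ[g<=3](R)) → 3
  (S ⋈[d=e] π[e](σ[g<=3](R))) → 2

== RESULT ==
d | z | e
7 | p | 7
7 | r | 7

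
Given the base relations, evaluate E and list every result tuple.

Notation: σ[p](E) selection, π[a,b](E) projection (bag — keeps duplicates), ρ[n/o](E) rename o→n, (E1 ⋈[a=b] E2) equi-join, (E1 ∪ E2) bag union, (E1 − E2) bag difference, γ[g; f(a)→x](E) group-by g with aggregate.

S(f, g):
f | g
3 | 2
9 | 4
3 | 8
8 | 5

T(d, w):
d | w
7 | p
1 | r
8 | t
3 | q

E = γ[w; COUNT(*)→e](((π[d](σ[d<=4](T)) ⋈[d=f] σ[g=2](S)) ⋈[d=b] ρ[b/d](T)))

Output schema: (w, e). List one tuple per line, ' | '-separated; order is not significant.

Subexpression sizes:
  T → 4
  σ[d<=4](T) → 2
  π[d](σ[d<=4](T)) → 2
  S → 4
  σ[g=2](S) → 1
  (π[d](σ[d<=4](T)) ⋈[d=f] σ[g=2](S)) → 1
  T → 4
  ρ[b/d](T) → 4
  ((π[d](σ[d<=4](T)) ⋈[d=f] σ[g=2](S)) ⋈[d=b] ρ[b/d](T)) → 1
  γ[w; COUNT(*)→e](((π[d](σ[d<=4](T)) ⋈[d=f] σ[g=2](S)) ⋈[d=b] ρ[b/d](T))) → 1

== RESULT ==
w | e
q | 1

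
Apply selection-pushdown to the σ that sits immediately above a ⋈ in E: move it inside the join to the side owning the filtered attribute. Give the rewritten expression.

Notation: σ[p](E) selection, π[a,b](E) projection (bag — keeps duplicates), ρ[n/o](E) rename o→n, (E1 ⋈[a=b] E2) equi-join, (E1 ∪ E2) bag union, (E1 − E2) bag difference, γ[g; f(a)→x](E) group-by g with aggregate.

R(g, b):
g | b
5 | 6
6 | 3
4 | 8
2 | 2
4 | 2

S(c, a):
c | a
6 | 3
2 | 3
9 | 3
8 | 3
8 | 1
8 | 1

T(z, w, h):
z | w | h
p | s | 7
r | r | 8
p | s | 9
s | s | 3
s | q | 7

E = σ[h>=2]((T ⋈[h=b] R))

σ filters on h, owned by the left side.
E' = (σ[h>=2](T) ⋈[h=b] R)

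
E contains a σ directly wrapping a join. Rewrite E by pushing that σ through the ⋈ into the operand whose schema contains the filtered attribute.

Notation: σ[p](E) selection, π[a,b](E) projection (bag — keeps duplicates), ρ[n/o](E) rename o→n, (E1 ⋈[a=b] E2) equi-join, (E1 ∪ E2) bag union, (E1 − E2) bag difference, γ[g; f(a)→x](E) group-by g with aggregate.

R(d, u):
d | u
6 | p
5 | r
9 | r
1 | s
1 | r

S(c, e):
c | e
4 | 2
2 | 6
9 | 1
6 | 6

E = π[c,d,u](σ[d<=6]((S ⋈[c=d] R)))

σ filters on d, owned by the right side.
E' = π[c,d,u]((S ⋈[c=d] σ[d<=6](R)))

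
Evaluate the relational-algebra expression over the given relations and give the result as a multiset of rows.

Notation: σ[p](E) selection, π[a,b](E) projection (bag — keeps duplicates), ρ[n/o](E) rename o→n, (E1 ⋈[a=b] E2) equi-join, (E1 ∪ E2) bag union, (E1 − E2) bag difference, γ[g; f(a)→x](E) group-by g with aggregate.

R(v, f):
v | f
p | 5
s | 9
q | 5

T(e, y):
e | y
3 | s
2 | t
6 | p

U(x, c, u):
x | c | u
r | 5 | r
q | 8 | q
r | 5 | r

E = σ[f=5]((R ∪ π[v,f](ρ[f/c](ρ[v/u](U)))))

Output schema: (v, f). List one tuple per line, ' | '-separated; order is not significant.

Subexpression sizes:
  R → 3
  U → 3
  ρ[v/u](U) → 3
  ρ[f/c](ρ[v/u](U)) → 3
  π[v,f](ρ[f/c](ρ[v/u](U))) → 3
  (R ∪ π[v,f](ρ[f/c](ρ[v/u](U)))) → 6
  σ[f=5]((R ∪ π[v,f](ρ[f/c](ρ[v/u](U))))) → 4

== RESULT ==
v | f
p | 5
q | 5
r | 5
r | 5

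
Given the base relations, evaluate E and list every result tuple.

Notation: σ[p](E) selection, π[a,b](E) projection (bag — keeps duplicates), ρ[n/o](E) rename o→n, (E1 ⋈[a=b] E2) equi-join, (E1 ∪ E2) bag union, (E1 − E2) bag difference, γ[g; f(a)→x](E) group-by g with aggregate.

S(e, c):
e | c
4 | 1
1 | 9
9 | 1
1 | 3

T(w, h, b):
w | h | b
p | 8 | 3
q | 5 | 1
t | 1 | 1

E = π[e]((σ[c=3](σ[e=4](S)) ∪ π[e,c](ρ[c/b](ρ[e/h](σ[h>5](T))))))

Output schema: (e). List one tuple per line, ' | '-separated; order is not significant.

Per-node cardinality:
  S → 4
  σ[e=4](S) → 1
  σ[c=3](σ[e=4](S)) → 0
  T → 3
  σ[h>5](T) → 1
  ρ[e/h](σ[h>5](T)) → 1
  ρ[c/b](ρ[e/h](σ[h>5](T))) → 1
  π[e,c](ρ[c/b](ρ[e/h](σ[h>5](T)))) → 1
  (σ[c=3](σ[e=4](S)) ∪ π[e,c](ρ[c/b](ρ[e/h](σ[h>5](T))))) → 1
  π[e]((σ[c=3](σ[e=4](S)) ∪ π[e,c](ρ[c/b](ρ[e/h](σ[h>5](T)))))) → 1

== RESULT ==
e
8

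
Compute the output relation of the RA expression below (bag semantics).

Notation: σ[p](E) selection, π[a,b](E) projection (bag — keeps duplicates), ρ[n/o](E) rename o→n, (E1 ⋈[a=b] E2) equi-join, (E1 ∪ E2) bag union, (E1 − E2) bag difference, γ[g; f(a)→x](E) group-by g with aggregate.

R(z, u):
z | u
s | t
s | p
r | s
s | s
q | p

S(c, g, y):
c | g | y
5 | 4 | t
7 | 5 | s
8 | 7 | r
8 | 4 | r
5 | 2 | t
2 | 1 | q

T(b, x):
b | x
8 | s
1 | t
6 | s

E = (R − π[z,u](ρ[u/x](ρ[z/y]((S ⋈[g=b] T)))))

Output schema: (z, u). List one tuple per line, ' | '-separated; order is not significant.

Subexpression sizes:
  R → 5
  S → 6
  T → 3
  (S ⋈[g=b] T) → 1
  ρ[z/y]((S ⋈[g=b] T)) → 1
  ρ[u/x](ρ[z/y]((S ⋈[g=b] T))) → 1
  π[z,u](ρ[u/x](ρ[z/y]((S ⋈[g=b] T)))) → 1
  (R − π[z,u](ρ[u/x](ρ[z/y]((S ⋈[g=b] T))))) → 5

== RESULT ==
z | u
q | p
r | s
s | p
s | s
s | t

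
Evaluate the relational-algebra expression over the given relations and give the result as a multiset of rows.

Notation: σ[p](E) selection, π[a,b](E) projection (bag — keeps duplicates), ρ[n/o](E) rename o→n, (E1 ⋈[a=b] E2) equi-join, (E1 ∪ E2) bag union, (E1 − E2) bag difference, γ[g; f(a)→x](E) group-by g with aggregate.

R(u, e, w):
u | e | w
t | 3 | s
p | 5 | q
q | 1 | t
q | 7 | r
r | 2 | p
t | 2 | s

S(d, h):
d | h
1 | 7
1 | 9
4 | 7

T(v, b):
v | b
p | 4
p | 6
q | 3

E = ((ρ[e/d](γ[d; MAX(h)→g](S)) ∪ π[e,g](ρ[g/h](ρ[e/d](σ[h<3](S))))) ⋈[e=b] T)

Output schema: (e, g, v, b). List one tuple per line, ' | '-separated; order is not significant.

Subexpression sizes:
  S → 3
  γ[d; MAX(h)→g](S) → 2
  ρ[e/d](γ[d; MAX(h)→g](S)) → 2
  S → 3
  σ[h<3](S) → 0
  ρ[e/d](σ[h<3](S)) → 0
  ρ[g/h](ρ[e/d](σ[h<3](S))) → 0
  π[e,g](ρ[g/h](ρ[e/d](σ[h<3](S)))) → 0
  (ρ[e/d](γ[d; MAX(h)→g](S)) ∪ π[e,g](ρ[g/h](ρ[e/d](σ[h<3](S))))) → 2
  T → 3
  ((ρ[e/d](γ[d; MAX(h)→g](S)) ∪ π[e,g](ρ[g/h](ρ[e/d](σ[h<3](S))))) ⋈[e=b] T) → 1

== RESULT ==
e | g | v | b
4 | 7 | p | 4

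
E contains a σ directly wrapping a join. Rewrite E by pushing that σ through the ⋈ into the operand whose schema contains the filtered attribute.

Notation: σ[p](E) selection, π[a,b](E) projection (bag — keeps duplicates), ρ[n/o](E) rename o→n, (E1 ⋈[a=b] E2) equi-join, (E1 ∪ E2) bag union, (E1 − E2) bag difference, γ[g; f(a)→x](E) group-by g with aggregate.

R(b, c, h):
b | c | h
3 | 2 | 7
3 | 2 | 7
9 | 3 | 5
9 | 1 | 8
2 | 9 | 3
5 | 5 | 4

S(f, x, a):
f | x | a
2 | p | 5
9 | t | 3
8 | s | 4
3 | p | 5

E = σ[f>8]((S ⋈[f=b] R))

σ filters on f, owned by the left side.
E' = (σ[f>8](S) ⋈[f=b] R)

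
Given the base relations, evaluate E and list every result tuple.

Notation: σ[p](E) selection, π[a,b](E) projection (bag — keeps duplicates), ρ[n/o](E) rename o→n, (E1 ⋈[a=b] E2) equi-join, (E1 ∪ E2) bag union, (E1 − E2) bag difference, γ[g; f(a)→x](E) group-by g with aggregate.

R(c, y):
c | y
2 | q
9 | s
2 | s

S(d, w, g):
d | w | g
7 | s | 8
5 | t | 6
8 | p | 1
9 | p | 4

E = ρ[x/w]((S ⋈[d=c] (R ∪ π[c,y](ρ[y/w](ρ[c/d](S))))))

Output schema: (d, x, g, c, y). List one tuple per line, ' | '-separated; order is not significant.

Stepwise |·|:
  S → 4
  R → 3
  S → 4
  ρ[c/d](S) → 4
  ρ[y/w](ρ[c/d](S)) → 4
  π[c,y](ρ[y/w](ρ[c/d](S))) → 4
  (R ∪ π[c,y](ρ[y/w](ρ[c/d](S)))) → 7
  (S ⋈[d=c] (R ∪ π[c,y](ρ[y/w](ρ[c/d](S))))) → 5
  ρ[x/w]((S ⋈[d=c] (R ∪ π[c,y](ρ[y/w](ρ[c/d](S)))))) → 5

== RESULT ==
d | x | g | c | y
5 | t | 6 | 5 | t
7 | s | 8 | 7 | s
8 | p | 1 | 8 | p
9 | p | 4 | 9 | p
9 | p | 4 | 9 | s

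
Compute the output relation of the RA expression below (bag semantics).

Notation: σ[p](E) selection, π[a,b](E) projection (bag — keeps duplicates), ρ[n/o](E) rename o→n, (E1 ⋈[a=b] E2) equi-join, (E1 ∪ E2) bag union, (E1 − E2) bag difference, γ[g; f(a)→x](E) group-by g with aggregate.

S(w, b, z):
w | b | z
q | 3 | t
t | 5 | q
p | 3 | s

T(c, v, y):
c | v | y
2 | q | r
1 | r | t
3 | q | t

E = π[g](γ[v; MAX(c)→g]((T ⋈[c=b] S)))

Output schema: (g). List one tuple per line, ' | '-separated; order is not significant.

Subexpression sizes:
  T → 3
  S → 3
  (T ⋈[c=b] S) → 2
  γ[v; MAX(c)→g]((T ⋈[c=b] S)) → 1
  π[g](γ[v; MAX(c)→g]((T ⋈[c=b] S))) → 1

== RESULT ==
g
3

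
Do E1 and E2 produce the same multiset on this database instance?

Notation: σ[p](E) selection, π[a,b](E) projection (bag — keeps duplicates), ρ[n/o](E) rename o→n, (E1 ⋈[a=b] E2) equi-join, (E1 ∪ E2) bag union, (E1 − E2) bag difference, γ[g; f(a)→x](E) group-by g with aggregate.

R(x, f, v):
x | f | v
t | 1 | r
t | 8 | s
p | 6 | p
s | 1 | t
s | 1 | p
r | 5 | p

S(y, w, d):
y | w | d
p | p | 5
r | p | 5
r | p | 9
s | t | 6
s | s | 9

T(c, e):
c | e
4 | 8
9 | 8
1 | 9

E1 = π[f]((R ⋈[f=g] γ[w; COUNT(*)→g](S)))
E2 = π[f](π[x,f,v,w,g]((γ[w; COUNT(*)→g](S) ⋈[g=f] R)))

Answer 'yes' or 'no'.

E1 subexpression sizes:
  R → 6
  S → 5
  γ[w; COUNT(*)→g](S) → 3
  (R ⋈[f=g] γ[w; COUNT(*)→g](S)) → 6
  π[f]((R ⋈[f=g] γ[w; COUNT(*)→g](S))) → 6
E2 subexpression sizes:
  S → 5
  γ[w; COUNT(*)→g](S) → 3
  R → 6
  (γ[w; COUNT(*)→g](S) ⋈[g=f] R) → 6
  π[x,f,v,w,g]((γ[w; COUNT(*)→g](S) ⋈[g=f] R)) → 6
  π[f](π[x,f,v,w,g]((γ[w; COUNT(*)→g](S) ⋈[g=f] R))) → 6

E1 and E2 produce the same multiset:
f
1
1
1
1
1
1

yes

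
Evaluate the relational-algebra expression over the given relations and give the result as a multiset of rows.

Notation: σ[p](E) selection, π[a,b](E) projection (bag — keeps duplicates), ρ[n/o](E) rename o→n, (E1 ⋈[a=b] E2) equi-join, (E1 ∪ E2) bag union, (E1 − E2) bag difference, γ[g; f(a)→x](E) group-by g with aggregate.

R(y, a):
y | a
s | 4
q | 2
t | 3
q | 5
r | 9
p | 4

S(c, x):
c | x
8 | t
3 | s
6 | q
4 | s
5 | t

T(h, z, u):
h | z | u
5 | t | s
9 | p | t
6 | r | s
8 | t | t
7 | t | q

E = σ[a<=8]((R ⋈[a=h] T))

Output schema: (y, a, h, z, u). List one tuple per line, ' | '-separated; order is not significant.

Row counts bottom-up:
  R → 6
  T → 5
  (R ⋈[a=h] T) → 2
  σ[a<=8]((R ⋈[a=h] T)) → 1

== RESULT ==
y | a | h | z | u
q | 5 | 5 | t | s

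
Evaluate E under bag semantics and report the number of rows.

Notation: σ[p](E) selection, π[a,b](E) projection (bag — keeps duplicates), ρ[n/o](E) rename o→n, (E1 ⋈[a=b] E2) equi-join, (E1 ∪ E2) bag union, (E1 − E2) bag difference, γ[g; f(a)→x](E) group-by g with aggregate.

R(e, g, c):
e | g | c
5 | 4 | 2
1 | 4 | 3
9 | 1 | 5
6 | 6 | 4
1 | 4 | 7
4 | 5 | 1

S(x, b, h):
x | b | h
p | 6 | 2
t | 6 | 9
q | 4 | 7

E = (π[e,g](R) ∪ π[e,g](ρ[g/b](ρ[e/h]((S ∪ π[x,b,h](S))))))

Stepwise |·|:
  R → 6
  π[e,g](R) → 6
  S → 3
  S → 3
  π[x,b,h](S) → 3
  (S ∪ π[x,b,h](S)) → 6
  ρ[e/h]((S ∪ π[x,b,h](S))) → 6
  ρ[g/b](ρ[e/h]((S ∪ π[x,b,h](S)))) → 6
  π[e,g](ρ[g/b](ρ[e/h]((S ∪ π[x,b,h](S))))) → 6
  (π[e,g](R) ∪ π[e,g](ρ[g/b](ρ[e/h]((S ∪ π[x,b,h](S)))))) → 12

|E| = 12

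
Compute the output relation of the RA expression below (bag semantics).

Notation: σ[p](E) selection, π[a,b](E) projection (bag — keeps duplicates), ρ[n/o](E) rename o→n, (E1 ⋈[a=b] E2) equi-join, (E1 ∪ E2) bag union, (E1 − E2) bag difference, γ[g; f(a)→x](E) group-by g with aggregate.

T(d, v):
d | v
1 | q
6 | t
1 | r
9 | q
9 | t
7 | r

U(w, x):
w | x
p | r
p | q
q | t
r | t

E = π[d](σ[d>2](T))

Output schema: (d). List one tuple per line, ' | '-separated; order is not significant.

Subexpression sizes:
  T → 6
  σ[d>2](T) → 4
  π[d](σ[d>2](T)) → 4

== RESULT ==
d
6
7
9
9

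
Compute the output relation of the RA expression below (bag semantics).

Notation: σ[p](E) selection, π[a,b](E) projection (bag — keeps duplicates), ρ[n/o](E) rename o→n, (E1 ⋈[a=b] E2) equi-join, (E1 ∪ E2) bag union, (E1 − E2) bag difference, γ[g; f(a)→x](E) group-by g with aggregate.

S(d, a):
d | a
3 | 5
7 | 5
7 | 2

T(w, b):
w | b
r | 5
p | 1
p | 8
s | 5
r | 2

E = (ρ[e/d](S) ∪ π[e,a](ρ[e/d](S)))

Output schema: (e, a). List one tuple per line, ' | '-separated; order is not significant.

Stepwise |·|:
  S → 3
  ρ[e/d](S) → 3
  S → 3
  ρ[e/d](S) → 3
  π[e,a](ρ[e/d](S)) → 3
  (ρ[e/d](S) ∪ π[e,a](ρ[e/d](S))) → 6

== RESULT ==
e | a
3 | 5
3 | 5
7 | 2
7 | 2
7 | 5
7 | 5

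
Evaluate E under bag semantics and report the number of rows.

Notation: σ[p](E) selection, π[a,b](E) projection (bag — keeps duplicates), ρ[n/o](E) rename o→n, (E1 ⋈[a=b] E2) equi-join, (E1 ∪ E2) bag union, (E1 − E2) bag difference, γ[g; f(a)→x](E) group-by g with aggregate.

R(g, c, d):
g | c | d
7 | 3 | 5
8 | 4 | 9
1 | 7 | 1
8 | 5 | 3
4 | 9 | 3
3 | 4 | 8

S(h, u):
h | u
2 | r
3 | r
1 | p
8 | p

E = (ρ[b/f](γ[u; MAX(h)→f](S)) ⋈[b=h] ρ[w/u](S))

Per-node cardinality:
  S → 4
  γ[u; MAX(h)→f](S) → 2
  ρ[b/f](γ[u; MAX(h)→f](S)) → 2
  S → 4
  ρ[w/u](S) → 4
  (ρ[b/f](γ[u; MAX(h)→f](S)) ⋈[b=h] ρ[w/u](S)) → 2

|E| = 2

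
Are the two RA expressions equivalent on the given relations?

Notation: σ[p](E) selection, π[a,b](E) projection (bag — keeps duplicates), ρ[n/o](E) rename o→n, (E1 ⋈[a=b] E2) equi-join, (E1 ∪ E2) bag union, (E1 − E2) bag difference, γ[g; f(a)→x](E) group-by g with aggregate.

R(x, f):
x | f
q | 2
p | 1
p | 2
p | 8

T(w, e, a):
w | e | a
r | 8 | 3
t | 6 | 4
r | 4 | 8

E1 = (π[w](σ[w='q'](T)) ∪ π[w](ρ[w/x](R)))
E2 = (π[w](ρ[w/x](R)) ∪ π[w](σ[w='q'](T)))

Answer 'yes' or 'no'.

E1 per-node cardinality:
  T → 3
  σ[w='q'](T) → 0
  π[w](σ[w='q'](T)) → 0
  R → 4
  ρ[w/x](R) → 4
  π[w](ρ[w/x](R)) → 4
  (π[w](σ[w='q'](T)) ∪ π[w](ρ[w/x](R))) → 4
E2 per-node cardinality:
  R → 4
  ρ[w/x](R) → 4
  π[w](ρ[w/x](R)) → 4
  T → 3
  σ[w='q'](T) → 0
  π[w](σ[w='q'](T)) → 0
  (π[w](ρ[w/x](R)) ∪ π[w](σ[w='q'](T))) → 4

E1 and E2 produce the same multiset:
w
p
p
p
q

yes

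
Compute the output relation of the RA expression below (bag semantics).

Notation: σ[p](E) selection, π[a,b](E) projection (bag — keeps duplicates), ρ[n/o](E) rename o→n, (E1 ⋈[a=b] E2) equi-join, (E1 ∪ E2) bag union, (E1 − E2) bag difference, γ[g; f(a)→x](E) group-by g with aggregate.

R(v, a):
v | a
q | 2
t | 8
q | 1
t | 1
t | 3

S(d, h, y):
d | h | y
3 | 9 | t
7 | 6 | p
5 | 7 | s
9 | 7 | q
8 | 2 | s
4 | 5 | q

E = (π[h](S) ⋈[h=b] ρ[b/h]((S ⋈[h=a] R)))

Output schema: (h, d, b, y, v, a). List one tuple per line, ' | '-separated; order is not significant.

Stepwise |·|:
  S → 6
  π[h](S) → 6
  S → 6
  R → 5
  (S ⋈[h=a] R) → 1
  ρ[b/h]((S ⋈[h=a] R)) → 1
  (π[h](S) ⋈[h=b] ρ[b/h]((S ⋈[h=a] R))) → 1

== RESULT ==
h | d | b | y | v | a
2 | 8 | 2 | s | q | 2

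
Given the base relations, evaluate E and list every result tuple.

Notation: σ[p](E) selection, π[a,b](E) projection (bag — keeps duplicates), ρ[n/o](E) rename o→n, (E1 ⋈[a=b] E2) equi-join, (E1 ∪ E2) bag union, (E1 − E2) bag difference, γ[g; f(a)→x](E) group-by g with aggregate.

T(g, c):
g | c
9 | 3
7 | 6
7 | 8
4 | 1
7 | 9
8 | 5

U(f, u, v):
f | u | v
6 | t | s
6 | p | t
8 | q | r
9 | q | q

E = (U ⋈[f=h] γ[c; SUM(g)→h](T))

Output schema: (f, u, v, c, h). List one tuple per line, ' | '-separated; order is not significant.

Per-node cardinality:
  U → 4
  T → 6
  γ[c; SUM(g)→h](T) → 6
  (U ⋈[f=h] γ[c; SUM(g)→h](T)) → 2

== RESULT ==
f | u | v | c | h
8 | q | r | 5 | 8
9 | q | q | 3 | 9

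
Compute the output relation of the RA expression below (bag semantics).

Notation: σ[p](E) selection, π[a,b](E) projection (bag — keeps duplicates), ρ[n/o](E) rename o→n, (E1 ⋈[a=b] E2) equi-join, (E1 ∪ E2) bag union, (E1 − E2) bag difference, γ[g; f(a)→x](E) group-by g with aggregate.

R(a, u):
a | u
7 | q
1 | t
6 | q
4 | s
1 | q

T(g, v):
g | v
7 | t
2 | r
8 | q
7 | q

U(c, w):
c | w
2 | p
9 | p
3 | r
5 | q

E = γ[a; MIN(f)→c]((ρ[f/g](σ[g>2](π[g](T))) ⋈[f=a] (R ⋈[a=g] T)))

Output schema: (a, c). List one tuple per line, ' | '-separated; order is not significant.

Per-node cardinality:
  T → 4
  π[g](T) → 4
  σ[g>2](π[g](T)) → 3
  ρ[f/g](σ[g>2](π[g](T))) → 3
  R → 5
  T → 4
  (R ⋈[a=g] T) → 2
  (ρ[f/g](σ[g>2](π[g](T))) ⋈[f=a] (R ⋈[a=g] T)) → 4
  γ[a; MIN(f)→c]((ρ[f/g](σ[g>2](π[g](T))) ⋈[f=a] (R ⋈[a=g] T))) → 1

== RESULT ==
a | c
7 | 7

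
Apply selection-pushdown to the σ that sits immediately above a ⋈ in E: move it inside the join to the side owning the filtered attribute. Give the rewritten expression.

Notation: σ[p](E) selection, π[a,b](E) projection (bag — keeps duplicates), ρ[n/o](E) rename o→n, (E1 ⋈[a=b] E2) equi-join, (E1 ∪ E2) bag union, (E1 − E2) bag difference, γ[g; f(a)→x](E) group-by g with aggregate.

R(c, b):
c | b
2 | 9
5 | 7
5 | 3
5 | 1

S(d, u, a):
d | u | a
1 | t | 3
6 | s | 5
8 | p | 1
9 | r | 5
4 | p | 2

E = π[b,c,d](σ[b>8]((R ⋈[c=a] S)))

σ filters on b, owned by the left side.
E' = π[b,c,d]((σ[b>8](R) ⋈[c=a] S))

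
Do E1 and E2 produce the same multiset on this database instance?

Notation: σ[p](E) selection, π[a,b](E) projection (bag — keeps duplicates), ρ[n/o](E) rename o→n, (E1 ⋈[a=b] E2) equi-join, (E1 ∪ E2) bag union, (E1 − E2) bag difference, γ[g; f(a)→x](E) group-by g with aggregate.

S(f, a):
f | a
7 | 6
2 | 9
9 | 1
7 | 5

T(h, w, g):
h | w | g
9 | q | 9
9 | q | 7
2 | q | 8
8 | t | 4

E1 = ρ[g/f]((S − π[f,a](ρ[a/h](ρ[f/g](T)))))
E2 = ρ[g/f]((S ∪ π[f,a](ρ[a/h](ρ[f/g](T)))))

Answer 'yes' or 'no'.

E1 row counts bottom-up:
  S → 4
  T → 4
  ρ[f/g](T) → 4
  ρ[a/h](ρ[f/g](T)) → 4
  π[f,a](ρ[a/h](ρ[f/g](T))) → 4
  (S − π[f,a](ρ[a/h](ρ[f/g](T)))) → 4
  ρ[g/f]((S − π[f,a](ρ[a/h](ρ[f/g](T))))) → 4
E2 row counts bottom-up:
  S → 4
  T → 4
  ρ[f/g](T) → 4
  ρ[a/h](ρ[f/g](T)) → 4
  π[f,a](ρ[a/h](ρ[f/g](T))) → 4
  (S ∪ π[f,a](ρ[a/h](ρ[f/g](T)))) → 8
  ρ[g/f]((S ∪ π[f,a](ρ[a/h](ρ[f/g](T))))) → 8

E1 result:
g | a
2 | 9
7 | 5
7 | 6
9 | 1
E2 result:
g | a
2 | 9
4 | 8
7 | 5
7 | 6
7 | 9
8 | 2
9 | 1
9 | 9
Witness: (9, 9) appears 0× in E1 but 1× in E2.

no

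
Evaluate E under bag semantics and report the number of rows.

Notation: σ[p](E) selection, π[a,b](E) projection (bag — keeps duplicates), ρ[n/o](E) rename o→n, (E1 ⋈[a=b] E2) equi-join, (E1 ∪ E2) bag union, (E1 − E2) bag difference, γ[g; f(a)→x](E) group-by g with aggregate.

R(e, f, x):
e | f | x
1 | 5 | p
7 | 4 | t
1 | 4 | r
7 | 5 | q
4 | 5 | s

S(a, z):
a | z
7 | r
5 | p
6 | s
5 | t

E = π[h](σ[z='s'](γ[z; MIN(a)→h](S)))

Stepwise |·|:
  S → 4
  γ[z; MIN(a)→h](S) → 4
  σ[z='s'](γ[z; MIN(a)→h](S)) → 1
  π[h](σ[z='s'](γ[z; MIN(a)→h](S))) → 1

|E| = 1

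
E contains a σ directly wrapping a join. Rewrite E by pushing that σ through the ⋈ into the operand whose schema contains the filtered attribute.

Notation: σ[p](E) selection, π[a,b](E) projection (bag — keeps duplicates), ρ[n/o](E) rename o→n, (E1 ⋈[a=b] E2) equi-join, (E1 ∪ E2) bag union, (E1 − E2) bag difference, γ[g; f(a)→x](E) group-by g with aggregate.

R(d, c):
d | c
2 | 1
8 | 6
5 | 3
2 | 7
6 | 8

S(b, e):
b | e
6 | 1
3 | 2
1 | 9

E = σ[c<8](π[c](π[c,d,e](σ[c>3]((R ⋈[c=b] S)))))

σ filters on c, owned by the left side.
E' = σ[c<8](π[c](π[c,d,e]((σ[c>3](R) ⋈[c=b] S))))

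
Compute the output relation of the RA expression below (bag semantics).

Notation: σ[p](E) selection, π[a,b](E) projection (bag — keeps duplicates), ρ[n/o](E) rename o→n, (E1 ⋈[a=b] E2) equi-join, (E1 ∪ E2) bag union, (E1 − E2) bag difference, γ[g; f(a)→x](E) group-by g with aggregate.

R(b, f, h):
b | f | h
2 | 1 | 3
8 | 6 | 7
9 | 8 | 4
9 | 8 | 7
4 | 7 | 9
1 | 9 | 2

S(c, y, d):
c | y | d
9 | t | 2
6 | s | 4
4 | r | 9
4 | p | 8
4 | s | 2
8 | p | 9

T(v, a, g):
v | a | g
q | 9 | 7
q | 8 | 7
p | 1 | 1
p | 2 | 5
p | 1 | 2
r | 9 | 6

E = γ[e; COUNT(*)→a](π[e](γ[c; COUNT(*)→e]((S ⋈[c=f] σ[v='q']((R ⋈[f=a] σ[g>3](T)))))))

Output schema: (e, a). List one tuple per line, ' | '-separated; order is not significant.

Stepwise |·|:
  S → 6
  R → 6
  T → 6
  σ[g>3](T) → 4
  (R ⋈[f=a] σ[g>3](T)) → 4
  σ[v='q']((R ⋈[f=a] σ[g>3](T))) → 3
  (S ⋈[c=f] σ[v='q']((R ⋈[f=a] σ[g>3](T)))) → 3
  γ[c; COUNT(*)→e]((S ⋈[c=f] σ[v='q']((R ⋈[f=a] σ[g>3](T))))) → 2
  π[e](γ[c; COUNT(*)→e]((S ⋈[c=f] σ[v='q']((R ⋈[f=a] σ[g>3](T)))))) → 2
  γ[e; COUNT(*)→a](π[e](γ[c; COUNT(*)→e]((S ⋈[c=f] σ[v='q']((R ⋈[f=a] σ[g>3](T))))))) → 2

== RESULT ==
e | a
1 | 1
2 | 1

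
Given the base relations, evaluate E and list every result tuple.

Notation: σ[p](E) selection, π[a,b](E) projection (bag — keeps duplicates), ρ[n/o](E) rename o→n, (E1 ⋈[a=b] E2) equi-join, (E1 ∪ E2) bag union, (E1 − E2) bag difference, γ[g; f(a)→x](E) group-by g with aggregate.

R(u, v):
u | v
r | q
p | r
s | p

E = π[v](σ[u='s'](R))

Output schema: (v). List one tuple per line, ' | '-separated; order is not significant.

Per-node cardinality:
  R → 3
  σ[u='s'](R) → 1
  π[v](σ[u='s'](R)) → 1

== RESULT ==
v
p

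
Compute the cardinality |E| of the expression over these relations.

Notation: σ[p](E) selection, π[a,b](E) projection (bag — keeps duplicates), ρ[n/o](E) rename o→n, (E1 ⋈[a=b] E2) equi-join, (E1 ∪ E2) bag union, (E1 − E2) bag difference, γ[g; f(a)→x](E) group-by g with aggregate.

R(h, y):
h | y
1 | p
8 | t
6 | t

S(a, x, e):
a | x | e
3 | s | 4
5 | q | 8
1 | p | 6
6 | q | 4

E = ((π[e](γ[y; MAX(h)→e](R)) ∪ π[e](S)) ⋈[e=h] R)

Subexpression sizes:
  R → 3
  γ[y; MAX(h)→e](R) → 2
  π[e](γ[y; MAX(h)→e](R)) → 2
  S → 4
  π[e](S) → 4
  (π[e](γ[y; MAX(h)→e](R)) ∪ π[e](S)) → 6
  R → 3
  ((π[e](γ[y; MAX(h)→e](R)) ∪ π[e](S)) ⋈[e=h] R) → 4

|E| = 4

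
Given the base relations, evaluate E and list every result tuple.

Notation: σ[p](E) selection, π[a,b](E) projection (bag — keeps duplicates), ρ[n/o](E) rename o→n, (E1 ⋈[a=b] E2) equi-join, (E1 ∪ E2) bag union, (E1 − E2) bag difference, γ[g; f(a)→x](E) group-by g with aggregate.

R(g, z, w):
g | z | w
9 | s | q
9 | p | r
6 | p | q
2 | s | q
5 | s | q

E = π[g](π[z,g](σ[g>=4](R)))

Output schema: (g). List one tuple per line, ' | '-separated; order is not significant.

Per-node cardinality:
  R → 5
  σ[g>=4](R) → 4
  π[z,g](σ[g>=4](R)) → 4
  π[g](π[z,g](σ[g>=4](R))) → 4

== RESULT ==
g
5
6
9
9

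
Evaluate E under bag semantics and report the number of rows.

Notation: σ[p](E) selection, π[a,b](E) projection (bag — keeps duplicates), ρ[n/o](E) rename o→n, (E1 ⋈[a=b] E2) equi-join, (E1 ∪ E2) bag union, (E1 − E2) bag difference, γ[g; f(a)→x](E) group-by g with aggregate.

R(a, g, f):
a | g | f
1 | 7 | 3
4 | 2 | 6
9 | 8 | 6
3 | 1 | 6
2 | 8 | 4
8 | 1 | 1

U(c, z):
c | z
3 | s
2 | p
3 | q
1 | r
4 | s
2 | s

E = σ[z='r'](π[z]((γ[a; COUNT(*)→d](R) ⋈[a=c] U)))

Subexpression sizes:
  R → 6
  γ[a; COUNT(*)→d](R) → 6
  U → 6
  (γ[a; COUNT(*)→d](R) ⋈[a=c] U) → 6
  π[z]((γ[a; COUNT(*)→d](R) ⋈[a=c] U)) → 6
  σ[z='r'](π[z]((γ[a; COUNT(*)→d](R) ⋈[a=c] U))) → 1

|E| = 1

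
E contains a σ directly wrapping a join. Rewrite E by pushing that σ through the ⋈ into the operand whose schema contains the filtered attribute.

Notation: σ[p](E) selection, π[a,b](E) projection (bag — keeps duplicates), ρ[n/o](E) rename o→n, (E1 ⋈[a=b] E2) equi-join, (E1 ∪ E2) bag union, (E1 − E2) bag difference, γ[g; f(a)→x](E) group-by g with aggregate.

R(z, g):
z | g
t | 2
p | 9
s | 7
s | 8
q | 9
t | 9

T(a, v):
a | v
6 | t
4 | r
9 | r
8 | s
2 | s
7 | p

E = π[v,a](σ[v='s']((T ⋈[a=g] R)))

σ filters on v, owned by the left side.
E' = π[v,a]((σ[v='s'](T) ⋈[a=g] R))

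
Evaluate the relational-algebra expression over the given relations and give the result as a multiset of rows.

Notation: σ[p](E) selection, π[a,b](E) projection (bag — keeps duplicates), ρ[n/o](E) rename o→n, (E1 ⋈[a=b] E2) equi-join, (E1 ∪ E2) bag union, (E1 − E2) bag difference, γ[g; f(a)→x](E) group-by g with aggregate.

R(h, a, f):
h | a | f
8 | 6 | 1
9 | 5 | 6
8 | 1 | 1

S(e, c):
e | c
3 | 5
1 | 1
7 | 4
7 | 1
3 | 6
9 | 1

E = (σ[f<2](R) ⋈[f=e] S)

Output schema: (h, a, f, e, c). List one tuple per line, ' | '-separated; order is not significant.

Row counts bottom-up:
  R → 3
  σ[f<2](R) → 2
  S → 6
  (σ[f<2](R) ⋈[f=e] S) → 2

== RESULT ==
h | a | f | e | c
8 | 1 | 1 | 1 | 1
8 | 6 | 1 | 1 | 1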